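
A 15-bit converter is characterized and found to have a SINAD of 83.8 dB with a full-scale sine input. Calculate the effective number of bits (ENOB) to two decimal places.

ENOB = (SINAD − 1.76) / 6.02 = (83.8 − 1.76)/6.02 = 13.628.

13.63 bits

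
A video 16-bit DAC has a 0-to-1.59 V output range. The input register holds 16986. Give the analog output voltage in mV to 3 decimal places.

LSB = 1.59 V / 2^16 = 24.26 µV.
V_out = 0 + 16986 × 2.42615e-05 V = 0.412105 V.
= 412.105 mV.

412.105 mV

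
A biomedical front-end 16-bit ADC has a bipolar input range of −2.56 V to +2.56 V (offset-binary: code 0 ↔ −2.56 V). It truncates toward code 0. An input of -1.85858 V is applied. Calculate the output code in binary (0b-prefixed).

code 0b10001100010010 (decimal 8978)

Full-scale span = 5.12 V; LSB = 5.12/2^16 = 78.12 µV.
Input sits at 8978.176 steps above V_low.
So the output code is 8978.
In binary (0b-prefixed): 0b10001100010010.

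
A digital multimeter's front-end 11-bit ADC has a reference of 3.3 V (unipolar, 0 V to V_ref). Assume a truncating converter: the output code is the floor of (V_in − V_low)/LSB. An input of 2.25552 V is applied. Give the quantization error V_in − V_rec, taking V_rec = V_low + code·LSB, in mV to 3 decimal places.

Step size: 3.3 V ÷ 2^11 = 1.611 mV.
(2.25552 − 0)/0.00161133 = 1399.7894; ⌊·⌋ gives code 1399.
V_rec = 0 + 1399·0.00161133 = 2.254248 V.
V_in − V_rec = 0.00127195 V = 1.272 mV.

1.272 mV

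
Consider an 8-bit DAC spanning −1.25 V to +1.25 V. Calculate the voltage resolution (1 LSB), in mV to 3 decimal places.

Full-scale span = 2.5 V.
LSB = 2.5 / 2^8 = 2.5 / 256 = 0.00976562 V = 9.766 mV.

9.766 mV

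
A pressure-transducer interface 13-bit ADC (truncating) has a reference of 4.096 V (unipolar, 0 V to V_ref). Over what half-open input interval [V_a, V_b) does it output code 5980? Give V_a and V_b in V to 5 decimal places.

[2.99000 V, 2.99050 V)

LSB = 4.096/2^13 = 0.500 mV.
V_a = V_low + 5980·LSB = 2.99 V; V_b = V_low + 5981·LSB = 2.9905 V.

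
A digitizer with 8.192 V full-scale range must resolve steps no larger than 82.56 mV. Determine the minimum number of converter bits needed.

7 bits

Number of steps required ≥ 8.192 V / 82.56 mV = 99.22.
Need 2^N ≥ 99.22; 2^6 = 64, 2^7 = 128.
Minimum N = 7.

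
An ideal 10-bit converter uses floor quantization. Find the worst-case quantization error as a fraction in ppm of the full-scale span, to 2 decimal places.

976.56 ppm

Truncating → worst-case error = 1 LSB = V_FS/2^10, so 1e+06/1024 = 976.562 ppm of full scale.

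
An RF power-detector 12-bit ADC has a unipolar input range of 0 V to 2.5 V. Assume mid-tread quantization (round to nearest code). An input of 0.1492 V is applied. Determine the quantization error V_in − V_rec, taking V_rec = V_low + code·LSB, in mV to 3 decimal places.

0.274 mV

Step size: 2.5 V ÷ 2^12 = 0.610 mV.
Scaled input = 244.4493 LSBs, so code = 244.
Reconstructed: 0.14892578 V.
Error = 0.1492 − 0.14892578 = 0.000274219 V = 0.274 mV.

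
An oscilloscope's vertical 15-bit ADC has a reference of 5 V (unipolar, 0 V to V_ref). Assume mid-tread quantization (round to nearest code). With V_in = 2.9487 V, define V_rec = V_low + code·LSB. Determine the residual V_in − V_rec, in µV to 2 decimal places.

-60.99 µV

Step size: 5 V ÷ 2^15 = 152.59 µV.
(2.9487 − 0)/0.000152588 = 19324.6003; round gives code 19325.
Reconstructed: 2.948761 V.
Error = 2.9487 − 2.948761 = -6.09863e-05 V = -60.99 µV.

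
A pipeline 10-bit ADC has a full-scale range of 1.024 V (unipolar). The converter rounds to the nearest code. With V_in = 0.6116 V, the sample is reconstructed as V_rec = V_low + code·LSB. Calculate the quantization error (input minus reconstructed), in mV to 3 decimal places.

-0.400 mV

LSB = 1.024/2^10 = 1.000 mV.
Scaled input = 611.6000 LSBs, so code = 612.
Code 612 maps back to 0 + 612×0.001 V = 0.612 V.
Error = 0.6116 − 0.612 = -0.0004 V = -0.400 mV.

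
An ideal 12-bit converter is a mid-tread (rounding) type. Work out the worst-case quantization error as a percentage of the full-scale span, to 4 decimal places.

0.0122 %

Rounding → worst-case error = ½ LSB = V_FS/2^13, so 100/8192 = 0.012207 % of full scale.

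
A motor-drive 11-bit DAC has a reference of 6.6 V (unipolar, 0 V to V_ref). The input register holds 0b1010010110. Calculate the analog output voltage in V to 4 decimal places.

LSB = 6.6 V / 2^11 = 3.223 mV.
Code 0b1010010110 = 662 decimal.
V_out = 0 + 662 × 0.00322266 V = 2.1334 V.

2.1334 V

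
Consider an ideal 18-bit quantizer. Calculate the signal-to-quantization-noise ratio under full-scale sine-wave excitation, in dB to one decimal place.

110.1 dB

SNR ≈ 6.02·N + 1.76 dB = 6.02·18 + 1.76 = 110.12 dB.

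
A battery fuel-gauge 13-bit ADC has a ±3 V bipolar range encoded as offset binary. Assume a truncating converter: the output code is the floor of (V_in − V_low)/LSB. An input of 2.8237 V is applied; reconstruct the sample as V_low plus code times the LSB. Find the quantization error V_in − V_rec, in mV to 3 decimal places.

One LSB is 6 V / 8192 = 0.732 mV.
(V_in − V_low)/LSB = (2.8237 − (−3))/0.000732422 = 7951.2917 → code 7951 (floor).
Reconstructed: 2.8234863 V.
Error = 2.8237 − 2.8234863 = 0.000213672 V = 0.214 mV.

0.214 mV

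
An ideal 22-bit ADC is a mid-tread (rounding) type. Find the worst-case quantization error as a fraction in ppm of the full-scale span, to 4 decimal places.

0.1192 ppm

Rounding → worst-case error = ½ LSB = V_FS/2^23, so 1e+06/8388608 = 0.119209 ppm of full scale.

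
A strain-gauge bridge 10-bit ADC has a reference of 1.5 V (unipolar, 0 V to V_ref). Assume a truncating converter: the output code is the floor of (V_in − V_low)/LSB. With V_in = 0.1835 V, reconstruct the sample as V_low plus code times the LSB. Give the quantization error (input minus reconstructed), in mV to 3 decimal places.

LSB = 1.5/2^10 = 1.465 mV.
(0.1835 − 0)/0.00146484 = 125.2693; ⌊·⌋ gives code 125.
Reconstructed: 0.18310547 V.
V_in − V_rec = 0.000394531 V = 0.395 mV.

0.395 mV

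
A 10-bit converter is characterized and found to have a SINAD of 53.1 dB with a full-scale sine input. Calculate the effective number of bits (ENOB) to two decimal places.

ENOB = (SINAD − 1.76) / 6.02 = (53.1 − 1.76)/6.02 = 8.528.

8.53 bits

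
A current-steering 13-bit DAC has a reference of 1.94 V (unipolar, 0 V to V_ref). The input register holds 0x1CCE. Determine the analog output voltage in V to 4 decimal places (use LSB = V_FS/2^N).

1.7463 V

LSB = 1.94 V / 2^13 = 236.82 µV.
Code 0x1CCE = 7374 decimal.
V_out = 0 + 7374 × 0.000236816 V = 1.74628 V.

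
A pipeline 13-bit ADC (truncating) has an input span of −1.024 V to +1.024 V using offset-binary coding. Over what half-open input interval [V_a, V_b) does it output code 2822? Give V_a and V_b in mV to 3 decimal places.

[-318.500 mV, -318.250 mV)

LSB = 2.048/2^13 = 250.00 µV.
V_a = V_low + 2822·LSB = -0.3185 V; V_b = V_low + 2823·LSB = -0.31825 V.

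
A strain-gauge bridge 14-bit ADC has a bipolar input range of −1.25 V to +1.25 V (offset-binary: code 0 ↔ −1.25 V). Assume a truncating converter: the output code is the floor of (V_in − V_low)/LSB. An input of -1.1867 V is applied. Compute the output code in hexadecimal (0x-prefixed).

code 0x19E (decimal 414)

With 16384 levels over 2.5 V, one step is 152.59 µV.
(-1.1867 − (−1.25)) / 0.000152588 = 414.843 LSBs.
So the output code is 414.
In hexadecimal (0x-prefixed): 0x19E.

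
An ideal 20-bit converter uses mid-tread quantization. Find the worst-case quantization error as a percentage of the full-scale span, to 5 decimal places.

Rounding → worst-case error = ½ LSB = V_FS/2^21, so 100/2097152 = 4.76837e-05 % of full scale.

0.00005 %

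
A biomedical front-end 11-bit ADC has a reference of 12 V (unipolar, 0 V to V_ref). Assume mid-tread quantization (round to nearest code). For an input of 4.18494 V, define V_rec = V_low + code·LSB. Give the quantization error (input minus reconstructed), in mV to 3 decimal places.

1.346 mV

LSB = 12/2^11 = 5.859 mV.
Scaled input = 714.2298 LSBs, so code = 714.
V_rec = 0 + 714·0.00585938 = 4.1835938 V.
Difference: 0.00134625 V → 1.346 mV.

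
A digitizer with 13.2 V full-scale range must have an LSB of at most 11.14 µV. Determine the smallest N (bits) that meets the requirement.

21 bits

Number of steps required ≥ 13.2 V / 11.14 µV = 1184919.21.
Need 2^N ≥ 1184919.21; 2^20 = 1048576, 2^21 = 2097152.
Minimum N = 21.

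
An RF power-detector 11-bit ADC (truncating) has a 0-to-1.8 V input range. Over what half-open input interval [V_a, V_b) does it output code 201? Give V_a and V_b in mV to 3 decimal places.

[176.660 mV, 177.539 mV)

LSB = 1.8/2^11 = 0.879 mV.
V_a = V_low + 201·LSB = 0.17666 V; V_b = V_low + 202·LSB = 0.177539 V.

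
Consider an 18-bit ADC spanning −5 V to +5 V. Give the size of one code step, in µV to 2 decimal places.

Full-scale span = 10 V.
LSB = 10 / 2^18 = 10 / 262144 = 3.8147e-05 V = 38.15 µV.

38.15 µV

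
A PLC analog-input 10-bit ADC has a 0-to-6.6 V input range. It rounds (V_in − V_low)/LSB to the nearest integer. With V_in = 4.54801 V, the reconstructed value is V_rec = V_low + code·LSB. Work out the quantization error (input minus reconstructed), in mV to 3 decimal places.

Step size: 6.6 V ÷ 2^10 = 6.445 mV.
(V_in − V_low)/LSB = (4.54801 − 0)/0.00644531 = 705.6306 → code 706 (round).
Code 706 maps back to 0 + 706×0.00644531 V = 4.5503906 V.
Difference: -0.00238062 V → -2.381 mV.

-2.381 mV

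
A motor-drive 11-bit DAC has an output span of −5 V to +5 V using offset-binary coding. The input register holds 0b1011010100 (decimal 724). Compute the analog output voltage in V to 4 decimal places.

-1.4648 V

LSB = 10 V / 2^11 = 4.883 mV.
Code 0b1011010100 = 724 decimal.
V_out = (−5) + 724 × 0.00488281 V = -1.46484 V.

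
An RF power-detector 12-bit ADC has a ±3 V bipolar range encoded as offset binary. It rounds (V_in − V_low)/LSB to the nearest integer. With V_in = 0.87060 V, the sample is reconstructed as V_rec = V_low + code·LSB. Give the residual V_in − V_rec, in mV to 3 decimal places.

One LSB is 6 V / 4096 = 1.465 mV.
(V_in − V_low)/LSB = (0.87060 − (−3))/0.00146484 = 2642.3296 → code 2642 (round).
Code 2642 maps back to (−3) + 2642×0.00146484 V = 0.87011719 V.
Difference: 0.000482813 V → 0.483 mV.

0.483 mV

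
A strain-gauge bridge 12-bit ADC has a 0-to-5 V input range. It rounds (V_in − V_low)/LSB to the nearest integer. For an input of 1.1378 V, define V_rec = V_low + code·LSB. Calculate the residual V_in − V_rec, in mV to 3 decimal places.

One LSB is 5 V / 4096 = 1.221 mV.
(V_in − V_low)/LSB = (1.1378 − 0)/0.0012207 = 932.0858 → code 932 (round).
V_rec = 0 + 932·0.0012207 = 1.1376953 V.
V_in − V_rec = 0.000104688 V = 0.105 mV.

0.105 mV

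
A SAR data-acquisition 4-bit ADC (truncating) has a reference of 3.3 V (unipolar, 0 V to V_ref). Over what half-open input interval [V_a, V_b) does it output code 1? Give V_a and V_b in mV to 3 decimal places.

[206.250 mV, 412.500 mV)

LSB = 3.3/2^4 = 206.250 mV.
V_a = V_low + 1·LSB = 0.20625 V; V_b = V_low + 2·LSB = 0.4125 V.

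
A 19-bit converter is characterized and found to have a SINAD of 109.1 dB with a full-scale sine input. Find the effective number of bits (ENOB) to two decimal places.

ENOB = (SINAD − 1.76) / 6.02 = (109.1 − 1.76)/6.02 = 17.831.

17.83 bits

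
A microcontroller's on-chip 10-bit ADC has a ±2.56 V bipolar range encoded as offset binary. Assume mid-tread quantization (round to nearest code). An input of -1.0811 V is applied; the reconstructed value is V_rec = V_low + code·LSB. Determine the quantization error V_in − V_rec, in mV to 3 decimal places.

-1.100 mV

Step size: 5.12 V ÷ 2^10 = 5.000 mV.
(V_in − V_low)/LSB = (-1.0811 − (−2.56))/0.005 = 295.7800 → code 296 (round).
Code 296 maps back to (−2.56) + 296×0.005 V = -1.08 V.
Error = -1.0811 − (−1.08) = -0.0011 V = -1.100 mV.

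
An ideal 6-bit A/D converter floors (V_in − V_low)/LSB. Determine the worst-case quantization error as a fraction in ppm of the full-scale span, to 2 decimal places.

Truncating → worst-case error = 1 LSB = V_FS/2^6, so 1e+06/64 = 15625 ppm of full scale.

15625.00 ppm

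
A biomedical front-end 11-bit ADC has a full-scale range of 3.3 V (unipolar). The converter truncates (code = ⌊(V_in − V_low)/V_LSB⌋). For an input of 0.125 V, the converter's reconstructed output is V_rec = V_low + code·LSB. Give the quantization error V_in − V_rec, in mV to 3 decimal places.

0.928 mV

One LSB is 3.3 V / 2048 = 1.611 mV.
(V_in − V_low)/LSB = (0.125 − 0)/0.00161133 = 77.5758 → code 77 (floor).
Code 77 maps back to 0 + 77×0.00161133 V = 0.12407227 V.
Error = 0.125 − 0.12407227 = 0.000927734 V = 0.928 mV.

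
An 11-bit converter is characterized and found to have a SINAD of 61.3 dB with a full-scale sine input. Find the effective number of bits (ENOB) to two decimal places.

9.89 bits

ENOB = (SINAD − 1.76) / 6.02 = (61.3 − 1.76)/6.02 = 9.890.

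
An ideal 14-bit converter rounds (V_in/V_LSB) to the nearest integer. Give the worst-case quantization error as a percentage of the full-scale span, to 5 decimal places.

Rounding → worst-case error = ½ LSB = V_FS/2^15, so 100/32768 = 0.00305176 % of full scale.

0.00305 %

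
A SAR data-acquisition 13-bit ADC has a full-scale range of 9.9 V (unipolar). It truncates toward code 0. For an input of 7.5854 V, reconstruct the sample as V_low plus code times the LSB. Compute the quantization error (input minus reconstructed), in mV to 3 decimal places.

One LSB is 9.9 V / 8192 = 1.208 mV.
(V_in − V_low)/LSB = (7.5854 − 0)/0.0012085 = 6276.7269 → code 6276 (floor).
Reconstructed: 7.5845215 V.
Difference: 0.000878516 V → 0.879 mV.

0.879 mV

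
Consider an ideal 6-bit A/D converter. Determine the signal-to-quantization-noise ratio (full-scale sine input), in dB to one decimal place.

37.9 dB

SNR ≈ 6.02·N + 1.76 dB = 6.02·6 + 1.76 = 37.88 dB.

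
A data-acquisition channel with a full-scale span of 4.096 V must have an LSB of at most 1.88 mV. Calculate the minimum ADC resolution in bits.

12 bits

Number of steps required ≥ 4.096 V / 1.88 mV = 2178.72.
Need 2^N ≥ 2178.72; 2^11 = 2048, 2^12 = 4096.
Minimum N = 12.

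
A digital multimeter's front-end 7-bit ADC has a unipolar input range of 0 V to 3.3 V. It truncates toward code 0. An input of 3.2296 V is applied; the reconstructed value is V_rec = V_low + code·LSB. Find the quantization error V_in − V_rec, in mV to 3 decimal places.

Step size: 3.3 V ÷ 2^7 = 25.781 mV.
Scaled input = 125.2693 LSBs, so code = 125.
V_rec = 0 + 125·0.0257812 = 3.2226562 V.
Difference: 0.00694375 V → 6.944 mV.

6.944 mV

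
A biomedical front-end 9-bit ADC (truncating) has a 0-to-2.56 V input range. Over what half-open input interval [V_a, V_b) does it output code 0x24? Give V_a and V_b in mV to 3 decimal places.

LSB = 2.56/2^9 = 5.000 mV.
Code 0x24 = 36 decimal.
V_a = V_low + 36·LSB = 0.18 V; V_b = V_low + 37·LSB = 0.185 V.

[180.000 mV, 185.000 mV)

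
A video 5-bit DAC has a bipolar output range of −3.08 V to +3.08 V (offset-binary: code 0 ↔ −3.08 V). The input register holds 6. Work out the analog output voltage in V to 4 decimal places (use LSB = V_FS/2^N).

LSB = 6.16 V / 2^5 = 192.500 mV.
V_out = (−3.08) + 6 × 0.1925 V = -1.925 V.

-1.9250 V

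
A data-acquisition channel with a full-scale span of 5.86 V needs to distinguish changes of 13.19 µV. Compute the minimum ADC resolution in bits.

Number of steps required ≥ 5.86 V / 13.19 µV = 444275.97.
Need 2^N ≥ 444275.97; 2^18 = 262144, 2^19 = 524288.
Minimum N = 19.

19 bits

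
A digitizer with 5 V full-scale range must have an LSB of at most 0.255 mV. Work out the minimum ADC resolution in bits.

15 bits

Number of steps required ≥ 5 V / 0.255 mV = 19607.84.
Need 2^N ≥ 19607.84; 2^14 = 16384, 2^15 = 32768.
Minimum N = 15.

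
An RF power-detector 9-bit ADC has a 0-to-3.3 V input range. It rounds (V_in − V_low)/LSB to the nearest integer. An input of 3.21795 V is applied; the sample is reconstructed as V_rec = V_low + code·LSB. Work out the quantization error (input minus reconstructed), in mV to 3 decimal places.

Step size: 3.3 V ÷ 2^9 = 6.445 mV.
(3.21795 − 0)/0.00644531 = 499.2698; round gives code 499.
V_rec = 0 + 499·0.00644531 = 3.2162109 V.
V_in − V_rec = 0.00173906 V = 1.739 mV.

1.739 mV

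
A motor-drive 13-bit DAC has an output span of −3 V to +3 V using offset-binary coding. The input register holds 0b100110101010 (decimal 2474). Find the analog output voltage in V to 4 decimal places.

LSB = 6 V / 2^13 = 0.732 mV.
Code 0b100110101010 = 2474 decimal.
V_out = (−3) + 2474 × 0.000732422 V = -1.18799 V.

-1.1880 V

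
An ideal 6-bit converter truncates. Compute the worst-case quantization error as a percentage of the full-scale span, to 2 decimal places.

1.56 %

Truncating → worst-case error = 1 LSB = V_FS/2^6, so 100/64 = 1.5625 % of full scale.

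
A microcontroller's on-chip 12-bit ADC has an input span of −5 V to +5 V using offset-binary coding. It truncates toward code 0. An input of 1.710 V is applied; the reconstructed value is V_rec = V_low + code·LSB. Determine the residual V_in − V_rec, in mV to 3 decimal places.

One LSB is 10 V / 4096 = 2.441 mV.
Scaled input = 2748.4160 LSBs, so code = 2748.
Reconstructed: 1.7089844 V.
Error = 1.710 − 1.7089844 = 0.00101563 V = 1.016 mV.

1.016 mV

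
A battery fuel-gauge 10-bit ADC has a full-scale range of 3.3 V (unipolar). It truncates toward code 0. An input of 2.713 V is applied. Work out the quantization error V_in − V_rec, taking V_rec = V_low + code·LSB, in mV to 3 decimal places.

2.746 mV

One LSB is 3.3 V / 1024 = 3.223 mV.
Scaled input = 841.8521 LSBs, so code = 841.
Reconstructed: 2.7102539 V.
Difference: 0.00274609 V → 2.746 mV.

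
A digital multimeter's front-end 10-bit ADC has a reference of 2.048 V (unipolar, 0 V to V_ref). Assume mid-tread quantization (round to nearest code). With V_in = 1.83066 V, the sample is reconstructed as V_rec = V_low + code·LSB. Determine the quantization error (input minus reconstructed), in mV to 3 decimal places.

LSB = 2.048/2^10 = 2.000 mV.
(V_in − V_low)/LSB = (1.83066 − 0)/0.002 = 915.3300 → code 915 (round).
Code 915 maps back to 0 + 915×0.002 V = 1.83 V.
Difference: 0.00066 V → 0.660 mV.

0.660 mV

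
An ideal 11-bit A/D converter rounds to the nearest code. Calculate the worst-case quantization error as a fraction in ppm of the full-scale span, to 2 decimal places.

244.14 ppm

Rounding → worst-case error = ½ LSB = V_FS/2^12, so 1e+06/4096 = 244.141 ppm of full scale.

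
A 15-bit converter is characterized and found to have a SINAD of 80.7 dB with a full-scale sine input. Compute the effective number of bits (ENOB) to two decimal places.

13.11 bits

ENOB = (SINAD − 1.76) / 6.02 = (80.7 − 1.76)/6.02 = 13.113.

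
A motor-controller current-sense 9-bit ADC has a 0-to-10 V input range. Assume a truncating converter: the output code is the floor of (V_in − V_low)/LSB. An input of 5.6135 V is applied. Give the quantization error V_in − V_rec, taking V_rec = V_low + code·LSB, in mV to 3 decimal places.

Step size: 10 V ÷ 2^9 = 19.531 mV.
(5.6135 − 0)/0.0195312 = 287.4112; ⌊·⌋ gives code 287.
Code 287 maps back to 0 + 287×0.0195312 V = 5.6054688 V.
Error = 5.6135 − 5.6054688 = 0.00803125 V = 8.031 mV.

8.031 mV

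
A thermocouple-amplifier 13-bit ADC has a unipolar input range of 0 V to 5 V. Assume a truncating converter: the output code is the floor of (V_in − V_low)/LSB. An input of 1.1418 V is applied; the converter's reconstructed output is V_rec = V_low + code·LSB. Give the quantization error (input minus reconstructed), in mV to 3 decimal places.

0.443 mV

One LSB is 5 V / 8192 = 0.610 mV.
(1.1418 − 0)/0.000610352 = 1870.7251; ⌊·⌋ gives code 1870.
Reconstructed: 1.1413574 V.
V_in − V_rec = 0.000442578 V = 0.443 mV.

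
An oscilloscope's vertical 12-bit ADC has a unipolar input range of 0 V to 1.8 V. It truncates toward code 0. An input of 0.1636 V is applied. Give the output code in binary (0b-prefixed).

Full-scale span = 1.8 V; LSB = 1.8/2^12 = 439.45 µV.
(0.1636 − 0) / 0.000439453 = 372.281 LSBs.
Floor → code 372.
In binary (0b-prefixed): 0b101110100.

code 0b101110100 (decimal 372)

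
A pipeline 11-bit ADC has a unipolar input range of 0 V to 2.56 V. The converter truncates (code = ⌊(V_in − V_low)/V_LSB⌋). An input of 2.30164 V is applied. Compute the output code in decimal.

With 2048 levels over 2.56 V, one step is 1.250 mV.
(V_in − V_low)/LSB = (2.30164 − 0) / 0.00125 = 1841.312.
Floor → code 1841.

code 1841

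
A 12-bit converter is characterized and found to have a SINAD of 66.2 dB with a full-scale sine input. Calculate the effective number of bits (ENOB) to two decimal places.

ENOB = (SINAD − 1.76) / 6.02 = (66.2 − 1.76)/6.02 = 10.704.

10.70 bits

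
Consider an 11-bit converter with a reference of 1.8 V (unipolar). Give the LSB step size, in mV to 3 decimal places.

Full-scale span = 1.8 V.
LSB = 1.8 / 2^11 = 1.8 / 2048 = 0.000878906 V = 0.879 mV.

0.879 mV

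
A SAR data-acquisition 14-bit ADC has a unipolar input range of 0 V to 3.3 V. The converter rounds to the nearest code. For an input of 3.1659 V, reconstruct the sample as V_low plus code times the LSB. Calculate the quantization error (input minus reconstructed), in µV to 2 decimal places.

43.07 µV

LSB = 3.3/2^14 = 201.42 µV.
Scaled input = 15718.2138 LSBs, so code = 15718.
Code 15718 maps back to 0 + 15718×0.000201416 V = 3.1658569 V.
Difference: 4.30664e-05 V → 43.07 µV.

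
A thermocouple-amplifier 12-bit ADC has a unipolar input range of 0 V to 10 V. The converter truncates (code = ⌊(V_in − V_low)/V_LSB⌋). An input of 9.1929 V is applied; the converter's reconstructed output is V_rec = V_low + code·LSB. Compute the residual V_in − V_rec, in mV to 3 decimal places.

1.005 mV

Step size: 10 V ÷ 2^12 = 2.441 mV.
Scaled input = 3765.4118 LSBs, so code = 3765.
Reconstructed: 9.1918945 V.
Difference: 0.00100547 V → 1.005 mV.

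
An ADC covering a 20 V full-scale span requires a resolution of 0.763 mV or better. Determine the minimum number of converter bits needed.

Number of steps required ≥ 20 V / 0.763 mV = 26212.32.
Need 2^N ≥ 26212.32; 2^14 = 16384, 2^15 = 32768.
Minimum N = 15.

15 bits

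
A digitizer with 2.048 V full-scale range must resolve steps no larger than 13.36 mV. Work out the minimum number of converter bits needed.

8 bits

Number of steps required ≥ 2.048 V / 13.36 mV = 153.29.
Need 2^N ≥ 153.29; 2^7 = 128, 2^8 = 256.
Minimum N = 8.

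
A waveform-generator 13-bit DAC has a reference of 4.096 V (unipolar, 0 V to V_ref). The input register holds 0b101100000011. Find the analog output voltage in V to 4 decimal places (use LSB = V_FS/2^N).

1.4095 V

LSB = 4.096 V / 2^13 = 0.500 mV.
Code 0b101100000011 = 2819 decimal.
V_out = 0 + 2819 × 0.0005 V = 1.4095 V.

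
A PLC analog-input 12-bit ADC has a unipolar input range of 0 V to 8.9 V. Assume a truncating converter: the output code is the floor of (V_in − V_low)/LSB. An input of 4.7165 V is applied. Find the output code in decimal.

code 2170

Full-scale span = 8.9 V; LSB = 8.9/2^12 = 2.173 mV.
Input sits at 2170.650 steps above V_low.
⌊·⌋(2170.650) = 2170.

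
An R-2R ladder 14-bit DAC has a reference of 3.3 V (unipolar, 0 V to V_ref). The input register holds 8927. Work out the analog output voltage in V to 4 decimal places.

LSB = 3.3 V / 2^14 = 201.42 µV.
V_out = 0 + 8927 × 0.000201416 V = 1.79804 V.

1.7980 V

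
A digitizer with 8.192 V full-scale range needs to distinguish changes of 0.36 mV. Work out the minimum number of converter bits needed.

15 bits

Number of steps required ≥ 8.192 V / 0.36 mV = 22755.56.
Need 2^N ≥ 22755.56; 2^14 = 16384, 2^15 = 32768.
Minimum N = 15.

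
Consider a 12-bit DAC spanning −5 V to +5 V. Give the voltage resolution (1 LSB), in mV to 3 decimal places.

2.441 mV

Full-scale span = 10 V.
LSB = 10 / 2^12 = 10 / 4096 = 0.00244141 V = 2.441 mV.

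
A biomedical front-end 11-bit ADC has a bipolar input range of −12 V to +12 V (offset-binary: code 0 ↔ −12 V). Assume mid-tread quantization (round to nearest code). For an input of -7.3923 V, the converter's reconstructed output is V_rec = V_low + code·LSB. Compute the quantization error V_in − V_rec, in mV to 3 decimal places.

One LSB is 24 V / 2048 = 11.719 mV.
Scaled input = 393.1904 LSBs, so code = 393.
Code 393 maps back to (−12) + 393×0.0117188 V = -7.3945312 V.
Difference: 0.00223125 V → 2.231 mV.

2.231 mV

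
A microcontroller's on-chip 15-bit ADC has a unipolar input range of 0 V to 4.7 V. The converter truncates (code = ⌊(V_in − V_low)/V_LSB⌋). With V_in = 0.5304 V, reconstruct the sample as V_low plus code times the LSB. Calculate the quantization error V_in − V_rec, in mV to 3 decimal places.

0.130 mV

LSB = 4.7/2^15 = 143.43 µV.
Scaled input = 3697.9037 LSBs, so code = 3697.
Code 3697 maps back to 0 + 3697×0.000143433 V = 0.53027039 V.
V_in − V_rec = 0.000129614 V = 0.130 mV.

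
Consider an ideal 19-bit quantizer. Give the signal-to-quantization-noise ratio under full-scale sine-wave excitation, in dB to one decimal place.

116.1 dB

SNR ≈ 6.02·N + 1.76 dB = 6.02·19 + 1.76 = 116.14 dB.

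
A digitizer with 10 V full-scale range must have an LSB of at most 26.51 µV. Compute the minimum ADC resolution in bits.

19 bits

Number of steps required ≥ 10 V / 26.51 µV = 377216.14.
Need 2^N ≥ 377216.14; 2^18 = 262144, 2^19 = 524288.
Minimum N = 19.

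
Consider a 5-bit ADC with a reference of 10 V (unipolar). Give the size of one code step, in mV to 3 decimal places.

312.500 mV

Full-scale span = 10 V.
LSB = 10 / 2^5 = 10 / 32 = 0.3125 V = 312.500 mV.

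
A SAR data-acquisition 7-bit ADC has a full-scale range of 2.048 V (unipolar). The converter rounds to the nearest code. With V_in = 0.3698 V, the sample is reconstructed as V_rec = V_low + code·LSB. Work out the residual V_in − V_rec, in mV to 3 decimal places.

1.800 mV

Step size: 2.048 V ÷ 2^7 = 16.000 mV.
(0.3698 − 0)/0.016 = 23.1125; round gives code 23.
V_rec = 0 + 23·0.016 = 0.368 V.
Difference: 0.0018 V → 1.800 mV.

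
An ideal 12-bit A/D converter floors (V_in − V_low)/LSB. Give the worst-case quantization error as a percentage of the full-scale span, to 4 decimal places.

0.0244 %

Truncating → worst-case error = 1 LSB = V_FS/2^12, so 100/4096 = 0.0244141 % of full scale.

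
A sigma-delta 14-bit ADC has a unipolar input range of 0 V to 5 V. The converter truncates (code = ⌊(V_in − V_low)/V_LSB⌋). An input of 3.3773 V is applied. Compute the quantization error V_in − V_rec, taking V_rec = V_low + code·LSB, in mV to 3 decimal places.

LSB = 5/2^14 = 305.18 µV.
(V_in − V_low)/LSB = (3.3773 − 0)/0.000305176 = 11066.7366 → code 11066 (floor).
Reconstructed: 3.3770752 V.
Difference: 0.000224805 V → 0.225 mV.

0.225 mV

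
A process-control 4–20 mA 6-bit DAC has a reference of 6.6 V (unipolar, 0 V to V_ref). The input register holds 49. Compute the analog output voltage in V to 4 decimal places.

LSB = 6.6 V / 2^6 = 103.125 mV.
V_out = 0 + 49 × 0.103125 V = 5.05312 V.

5.0531 V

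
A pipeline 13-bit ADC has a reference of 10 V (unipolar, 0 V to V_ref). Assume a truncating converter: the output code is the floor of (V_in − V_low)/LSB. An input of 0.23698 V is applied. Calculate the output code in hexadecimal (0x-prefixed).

code 0xC2 (decimal 194)

Full-scale span = 10 V; LSB = 10/2^13 = 1.221 mV.
(V_in − V_low)/LSB = (0.23698 − 0) / 0.0012207 = 194.134.
⌊·⌋(194.134) = 194.
In hexadecimal (0x-prefixed): 0xC2.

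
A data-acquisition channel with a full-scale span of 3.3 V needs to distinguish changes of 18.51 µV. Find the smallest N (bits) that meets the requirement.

Number of steps required ≥ 3.3 V / 18.51 µV = 178282.01.
Need 2^N ≥ 178282.01; 2^17 = 131072, 2^18 = 262144.
Minimum N = 18.

18 bits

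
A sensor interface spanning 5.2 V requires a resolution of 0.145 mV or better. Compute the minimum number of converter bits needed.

16 bits

Number of steps required ≥ 5.2 V / 0.145 mV = 35862.07.
Need 2^N ≥ 35862.07; 2^15 = 32768, 2^16 = 65536.
Minimum N = 16.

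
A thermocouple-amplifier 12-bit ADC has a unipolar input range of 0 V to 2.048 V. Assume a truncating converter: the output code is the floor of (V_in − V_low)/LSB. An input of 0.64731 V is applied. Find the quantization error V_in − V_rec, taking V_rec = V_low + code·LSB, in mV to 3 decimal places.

0.310 mV

Step size: 2.048 V ÷ 2^12 = 0.500 mV.
(V_in − V_low)/LSB = (0.64731 − 0)/0.0005 = 1294.6200 → code 1294 (floor).
V_rec = 0 + 1294·0.0005 = 0.647 V.
V_in − V_rec = 0.00031 V = 0.310 mV.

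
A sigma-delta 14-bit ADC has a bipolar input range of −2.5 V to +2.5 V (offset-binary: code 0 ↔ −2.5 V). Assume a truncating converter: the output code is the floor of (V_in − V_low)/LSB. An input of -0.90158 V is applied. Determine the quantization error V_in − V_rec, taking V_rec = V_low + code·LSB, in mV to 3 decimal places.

LSB = 5/2^14 = 305.18 µV.
Scaled input = 5237.7027 LSBs, so code = 5237.
V_rec = (−2.5) + 5237·0.000305176 = -0.90179443 V.
Error = -0.90158 − (−0.90179443) = 0.000214434 V = 0.214 mV.

0.214 mV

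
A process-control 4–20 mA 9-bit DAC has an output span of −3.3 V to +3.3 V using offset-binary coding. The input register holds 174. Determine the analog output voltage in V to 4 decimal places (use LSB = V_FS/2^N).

LSB = 6.6 V / 2^9 = 12.891 mV.
V_out = (−3.3) + 174 × 0.0128906 V = -1.05703 V.

-1.0570 V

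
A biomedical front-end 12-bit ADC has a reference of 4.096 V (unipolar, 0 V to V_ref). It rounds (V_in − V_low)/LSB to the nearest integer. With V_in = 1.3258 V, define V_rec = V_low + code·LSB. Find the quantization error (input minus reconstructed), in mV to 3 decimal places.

-0.200 mV

LSB = 4.096/2^12 = 1.000 mV.
Scaled input = 1325.8000 LSBs, so code = 1326.
V_rec = 0 + 1326·0.001 = 1.326 V.
V_in − V_rec = -0.0002 V = -0.200 mV.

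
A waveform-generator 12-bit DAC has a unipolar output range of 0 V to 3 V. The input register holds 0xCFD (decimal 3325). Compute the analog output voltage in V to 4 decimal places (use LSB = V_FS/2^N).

2.4353 V

LSB = 3 V / 2^12 = 0.732 mV.
Code 0xCFD = 3325 decimal.
V_out = 0 + 3325 × 0.000732422 V = 2.4353 V.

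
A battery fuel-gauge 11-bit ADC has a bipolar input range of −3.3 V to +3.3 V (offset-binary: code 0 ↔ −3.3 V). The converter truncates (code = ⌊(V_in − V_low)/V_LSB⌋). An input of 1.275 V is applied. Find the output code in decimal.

code 1419

Full-scale span = 6.6 V; LSB = 6.6/2^11 = 3.223 mV.
Input sits at 1419.636 steps above V_low.
Floor → code 1419.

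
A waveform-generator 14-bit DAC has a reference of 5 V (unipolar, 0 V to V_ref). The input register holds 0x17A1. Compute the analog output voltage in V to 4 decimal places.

LSB = 5 V / 2^14 = 305.18 µV.
Code 0x17A1 = 6049 decimal.
V_out = 0 + 6049 × 0.000305176 V = 1.84601 V.

1.8460 V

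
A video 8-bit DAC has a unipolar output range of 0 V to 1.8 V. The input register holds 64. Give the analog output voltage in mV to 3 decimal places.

450.000 mV

LSB = 1.8 V / 2^8 = 7.031 mV.
V_out = 0 + 64 × 0.00703125 V = 0.45 V.
= 450.000 mV.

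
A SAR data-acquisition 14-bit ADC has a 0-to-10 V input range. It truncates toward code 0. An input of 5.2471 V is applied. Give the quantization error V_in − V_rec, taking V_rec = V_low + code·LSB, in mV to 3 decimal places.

One LSB is 10 V / 16384 = 0.610 mV.
(5.2471 − 0)/0.000610352 = 8596.8486; ⌊·⌋ gives code 8596.
Reconstructed: 5.246582 V.
Difference: 0.000517969 V → 0.518 mV.

0.518 mV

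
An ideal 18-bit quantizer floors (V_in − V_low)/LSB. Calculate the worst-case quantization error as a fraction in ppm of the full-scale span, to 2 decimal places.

3.81 ppm

Truncating → worst-case error = 1 LSB = V_FS/2^18, so 1e+06/262144 = 3.8147 ppm of full scale.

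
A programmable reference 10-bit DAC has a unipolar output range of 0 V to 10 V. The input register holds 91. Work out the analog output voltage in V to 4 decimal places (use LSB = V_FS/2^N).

LSB = 10 V / 2^10 = 9.766 mV.
V_out = 0 + 91 × 0.00976562 V = 0.888672 V.

0.8887 V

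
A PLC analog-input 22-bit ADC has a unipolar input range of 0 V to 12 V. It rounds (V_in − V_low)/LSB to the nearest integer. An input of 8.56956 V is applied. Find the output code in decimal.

With 4194304 levels over 12 V, one step is 2.86 µV.
(V_in − V_low)/LSB = (8.56956 − 0) / 2.86102e-06 = 2995278.316.
Round → code 2995278.

code 2995278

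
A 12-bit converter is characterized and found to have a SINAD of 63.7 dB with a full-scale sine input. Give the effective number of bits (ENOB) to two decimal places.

10.29 bits

ENOB = (SINAD − 1.76) / 6.02 = (63.7 − 1.76)/6.02 = 10.289.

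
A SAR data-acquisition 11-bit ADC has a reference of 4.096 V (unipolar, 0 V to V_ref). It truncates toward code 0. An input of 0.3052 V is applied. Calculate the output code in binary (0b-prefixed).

code 0b10011000 (decimal 152)

LSB = 4.096 V / 2048 = 2.000 mV.
(V_in − V_low)/LSB = (0.3052 − 0) / 0.002 = 152.600.
⌊·⌋(152.600) = 152.
In binary (0b-prefixed): 0b10011000.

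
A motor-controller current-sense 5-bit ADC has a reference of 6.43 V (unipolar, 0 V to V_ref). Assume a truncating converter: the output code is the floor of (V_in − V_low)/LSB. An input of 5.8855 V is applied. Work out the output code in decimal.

code 29

With 32 levels over 6.43 V, one step is 200.938 mV.
(5.8855 − 0) / 0.200937 = 29.290 LSBs.
Floor → code 29.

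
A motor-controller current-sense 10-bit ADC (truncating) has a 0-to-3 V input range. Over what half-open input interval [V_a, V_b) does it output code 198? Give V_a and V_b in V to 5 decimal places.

[0.58008 V, 0.58301 V)

LSB = 3/2^10 = 2.930 mV.
V_a = V_low + 198·LSB = 0.580078 V; V_b = V_low + 199·LSB = 0.583008 V.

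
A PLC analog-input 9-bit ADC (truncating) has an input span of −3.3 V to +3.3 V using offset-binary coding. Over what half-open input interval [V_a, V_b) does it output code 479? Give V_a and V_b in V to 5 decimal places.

LSB = 6.6/2^9 = 12.891 mV.
V_a = V_low + 479·LSB = 2.87461 V; V_b = V_low + 480·LSB = 2.8875 V.

[2.87461 V, 2.88750 V)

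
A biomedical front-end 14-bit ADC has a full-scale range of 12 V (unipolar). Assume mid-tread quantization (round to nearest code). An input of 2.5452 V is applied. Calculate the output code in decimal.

LSB = 12 V / 16384 = 0.732 mV.
(V_in − V_low)/LSB = (2.5452 − 0) / 0.000732422 = 3475.046.
Round → code 3475.

code 3475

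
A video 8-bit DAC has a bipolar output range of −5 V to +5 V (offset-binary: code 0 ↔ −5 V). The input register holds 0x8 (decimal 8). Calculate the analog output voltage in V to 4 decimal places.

LSB = 10 V / 2^8 = 39.062 mV.
Code 0x8 = 8 decimal.
V_out = (−5) + 8 × 0.0390625 V = -4.6875 V.

-4.6875 V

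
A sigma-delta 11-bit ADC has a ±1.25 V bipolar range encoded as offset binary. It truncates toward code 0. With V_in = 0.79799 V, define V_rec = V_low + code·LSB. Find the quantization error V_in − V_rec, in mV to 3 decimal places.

0.871 mV

Step size: 2.5 V ÷ 2^11 = 1.221 mV.
Scaled input = 1677.7134 LSBs, so code = 1677.
V_rec = (−1.25) + 1677·0.0012207 = 0.79711914 V.
V_in − V_rec = 0.000870859 V = 0.871 mV.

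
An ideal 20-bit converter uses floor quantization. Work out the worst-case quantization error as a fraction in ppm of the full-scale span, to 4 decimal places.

Truncating → worst-case error = 1 LSB = V_FS/2^20, so 1e+06/1048576 = 0.953674 ppm of full scale.

0.9537 ppm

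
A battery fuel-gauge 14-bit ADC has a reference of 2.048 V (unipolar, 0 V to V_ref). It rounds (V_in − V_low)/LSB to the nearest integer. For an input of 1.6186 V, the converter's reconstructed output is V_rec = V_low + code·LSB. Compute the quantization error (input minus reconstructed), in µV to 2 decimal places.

LSB = 2.048/2^14 = 125.00 µV.
Scaled input = 12948.8000 LSBs, so code = 12949.
Reconstructed: 1.618625 V.
Error = 1.6186 − 1.618625 = -2.5e-05 V = -25.00 µV.

-25.00 µV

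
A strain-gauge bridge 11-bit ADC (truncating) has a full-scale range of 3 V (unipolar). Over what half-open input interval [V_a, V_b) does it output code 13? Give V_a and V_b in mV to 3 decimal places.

LSB = 3/2^11 = 1.465 mV.
V_a = V_low + 13·LSB = 0.019043 V; V_b = V_low + 14·LSB = 0.0205078 V.

[19.043 mV, 20.508 mV)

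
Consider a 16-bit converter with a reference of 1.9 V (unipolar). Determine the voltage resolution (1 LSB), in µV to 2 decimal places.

Full-scale span = 1.9 V.
LSB = 1.9 / 2^16 = 1.9 / 65536 = 2.89917e-05 V = 28.99 µV.

28.99 µV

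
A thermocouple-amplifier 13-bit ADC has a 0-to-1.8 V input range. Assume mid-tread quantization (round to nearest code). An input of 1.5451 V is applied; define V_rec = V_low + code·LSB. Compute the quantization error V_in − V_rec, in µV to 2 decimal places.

One LSB is 1.8 V / 8192 = 219.73 µV.
Scaled input = 7031.9218 LSBs, so code = 7032.
Reconstructed: 1.5451172 V.
Difference: -1.71875e-05 V → -17.19 µV.

-17.19 µV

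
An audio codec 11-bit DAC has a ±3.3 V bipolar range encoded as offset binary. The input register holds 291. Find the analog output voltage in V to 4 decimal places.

LSB = 6.6 V / 2^11 = 3.223 mV.
V_out = (−3.3) + 291 × 0.00322266 V = -2.36221 V.

-2.3622 V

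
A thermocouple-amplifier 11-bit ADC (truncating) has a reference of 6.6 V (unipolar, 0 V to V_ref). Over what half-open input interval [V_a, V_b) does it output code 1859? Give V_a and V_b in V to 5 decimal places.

LSB = 6.6/2^11 = 3.223 mV.
V_a = V_low + 1859·LSB = 5.99092 V; V_b = V_low + 1860·LSB = 5.99414 V.

[5.99092 V, 5.99414 V)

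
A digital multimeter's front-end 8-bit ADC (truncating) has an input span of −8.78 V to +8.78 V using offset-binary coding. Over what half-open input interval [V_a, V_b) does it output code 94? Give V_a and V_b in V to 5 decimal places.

[-2.33219 V, -2.26359 V)

LSB = 17.56/2^8 = 68.594 mV.
V_a = V_low + 94·LSB = -2.33219 V; V_b = V_low + 95·LSB = -2.26359 V.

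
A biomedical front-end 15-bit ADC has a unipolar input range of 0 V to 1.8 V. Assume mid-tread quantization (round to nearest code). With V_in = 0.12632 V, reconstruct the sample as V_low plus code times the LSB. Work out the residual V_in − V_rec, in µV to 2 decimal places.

One LSB is 1.8 V / 32768 = 54.93 µV.
(0.12632 − 0)/5.49316e-05 = 2299.5854; round gives code 2300.
Reconstructed: 0.12634277 V.
Error = 0.12632 − 0.12634277 = -2.27734e-05 V = -22.77 µV.

-22.77 µV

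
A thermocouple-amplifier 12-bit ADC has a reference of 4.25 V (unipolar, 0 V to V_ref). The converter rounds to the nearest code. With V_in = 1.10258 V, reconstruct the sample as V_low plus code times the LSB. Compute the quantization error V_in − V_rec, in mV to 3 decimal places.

-0.386 mV

Step size: 4.25 V ÷ 2^12 = 1.038 mV.
Scaled input = 1062.6277 LSBs, so code = 1063.
Code 1063 maps back to 0 + 1063×0.0010376 V = 1.1029663 V.
Error = 1.10258 − 1.1029663 = -0.000386309 V = -0.386 mV.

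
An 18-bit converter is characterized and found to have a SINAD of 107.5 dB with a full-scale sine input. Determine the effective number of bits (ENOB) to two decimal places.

ENOB = (SINAD − 1.76) / 6.02 = (107.5 − 1.76)/6.02 = 17.565.

17.56 bits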